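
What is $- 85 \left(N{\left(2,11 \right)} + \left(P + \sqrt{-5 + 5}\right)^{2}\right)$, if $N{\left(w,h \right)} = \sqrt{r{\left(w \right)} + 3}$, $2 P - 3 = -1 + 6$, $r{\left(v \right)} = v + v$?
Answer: $-1360 - 85 \sqrt{7} \approx -1584.9$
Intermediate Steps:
$r{\left(v \right)} = 2 v$
$P = 4$ ($P = \frac{3}{2} + \frac{-1 + 6}{2} = \frac{3}{2} + \frac{1}{2} \cdot 5 = \frac{3}{2} + \frac{5}{2} = 4$)
$N{\left(w,h \right)} = \sqrt{3 + 2 w}$ ($N{\left(w,h \right)} = \sqrt{2 w + 3} = \sqrt{3 + 2 w}$)
$- 85 \left(N{\left(2,11 \right)} + \left(P + \sqrt{-5 + 5}\right)^{2}\right) = - 85 \left(\sqrt{3 + 2 \cdot 2} + \left(4 + \sqrt{-5 + 5}\right)^{2}\right) = - 85 \left(\sqrt{3 + 4} + \left(4 + \sqrt{0}\right)^{2}\right) = - 85 \left(\sqrt{7} + \left(4 + 0\right)^{2}\right) = - 85 \left(\sqrt{7} + 4^{2}\right) = - 85 \left(\sqrt{7} + 16\right) = - 85 \left(16 + \sqrt{7}\right) = -1360 - 85 \sqrt{7}$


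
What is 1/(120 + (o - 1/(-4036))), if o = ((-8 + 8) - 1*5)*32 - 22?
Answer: -4036/250231 ≈ -0.016129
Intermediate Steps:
o = -182 (o = (0 - 5)*32 - 22 = -5*32 - 22 = -160 - 22 = -182)
1/(120 + (o - 1/(-4036))) = 1/(120 + (-182 - 1/(-4036))) = 1/(120 + (-182 - 1*(-1/4036))) = 1/(120 + (-182 + 1/4036)) = 1/(120 - 734551/4036) = 1/(-250231/4036) = -4036/250231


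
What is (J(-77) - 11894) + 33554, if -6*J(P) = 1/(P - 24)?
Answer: 13125961/606 ≈ 21660.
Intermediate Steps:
J(P) = -1/(6*(-24 + P)) (J(P) = -1/(6*(P - 24)) = -1/(6*(-24 + P)))
(J(-77) - 11894) + 33554 = (-1/(-144 + 6*(-77)) - 11894) + 33554 = (-1/(-144 - 462) - 11894) + 33554 = (-1/(-606) - 11894) + 33554 = (-1*(-1/606) - 11894) + 33554 = (1/606 - 11894) + 33554 = -7207763/606 + 33554 = 13125961/606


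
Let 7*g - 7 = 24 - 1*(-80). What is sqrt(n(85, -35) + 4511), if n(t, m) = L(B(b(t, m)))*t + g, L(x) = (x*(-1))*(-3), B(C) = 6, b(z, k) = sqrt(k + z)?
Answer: sqrt(296786)/7 ≈ 77.826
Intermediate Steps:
g = 111/7 (g = 1 + (24 - 1*(-80))/7 = 1 + (24 + 80)/7 = 1 + (1/7)*104 = 1 + 104/7 = 111/7 ≈ 15.857)
L(x) = 3*x (L(x) = -x*(-3) = 3*x)
n(t, m) = 111/7 + 18*t (n(t, m) = (3*6)*t + 111/7 = 18*t + 111/7 = 111/7 + 18*t)
sqrt(n(85, -35) + 4511) = sqrt((111/7 + 18*85) + 4511) = sqrt((111/7 + 1530) + 4511) = sqrt(10821/7 + 4511) = sqrt(42398/7) = sqrt(296786)/7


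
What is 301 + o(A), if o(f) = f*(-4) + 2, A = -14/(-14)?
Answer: 299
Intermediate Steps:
A = 1 (A = -14*(-1/14) = 1)
o(f) = 2 - 4*f (o(f) = -4*f + 2 = 2 - 4*f)
301 + o(A) = 301 + (2 - 4*1) = 301 + (2 - 4) = 301 - 2 = 299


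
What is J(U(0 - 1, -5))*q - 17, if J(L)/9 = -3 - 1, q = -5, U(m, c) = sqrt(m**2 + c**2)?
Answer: 163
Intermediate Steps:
U(m, c) = sqrt(c**2 + m**2)
J(L) = -36 (J(L) = 9*(-3 - 1) = 9*(-4) = -36)
J(U(0 - 1, -5))*q - 17 = -36*(-5) - 17 = 180 - 17 = 163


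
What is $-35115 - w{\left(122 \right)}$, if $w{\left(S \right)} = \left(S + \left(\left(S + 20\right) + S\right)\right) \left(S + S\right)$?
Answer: $-129299$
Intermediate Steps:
$w{\left(S \right)} = 2 S \left(20 + 3 S\right)$ ($w{\left(S \right)} = \left(S + \left(\left(20 + S\right) + S\right)\right) 2 S = \left(S + \left(20 + 2 S\right)\right) 2 S = \left(20 + 3 S\right) 2 S = 2 S \left(20 + 3 S\right)$)
$-35115 - w{\left(122 \right)} = -35115 - 2 \cdot 122 \left(20 + 3 \cdot 122\right) = -35115 - 2 \cdot 122 \left(20 + 366\right) = -35115 - 2 \cdot 122 \cdot 386 = -35115 - 94184 = -129299$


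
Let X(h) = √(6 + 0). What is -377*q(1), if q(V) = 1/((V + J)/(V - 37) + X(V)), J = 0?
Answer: -13572/7775 - 488592*√6/7775 ≈ -155.68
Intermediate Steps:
X(h) = √6
q(V) = 1/(√6 + V/(-37 + V)) (q(V) = 1/((V + 0)/(V - 37) + √6) = 1/(V/(-37 + V) + √6) = 1/(√6 + V/(-37 + V)))
-377*q(1) = -377*(-37 + 1)/(1 - 37*√6 + 1*√6) = -377*(-36)/(1 - 37*√6 + √6) = -377*(-36)/(1 - 36*√6) = -(-13572)/(1 - 36*√6) = 13572/(1 - 36*√6)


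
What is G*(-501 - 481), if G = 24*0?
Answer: 0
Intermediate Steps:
G = 0
G*(-501 - 481) = 0*(-501 - 481) = 0*(-982) = 0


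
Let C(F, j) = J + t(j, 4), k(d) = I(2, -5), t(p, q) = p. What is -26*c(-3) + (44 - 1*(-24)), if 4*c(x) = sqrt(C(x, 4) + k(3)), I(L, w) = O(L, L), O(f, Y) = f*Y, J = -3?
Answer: 68 - 13*sqrt(5)/2 ≈ 53.466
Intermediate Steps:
O(f, Y) = Y*f
I(L, w) = L**2 (I(L, w) = L*L = L**2)
k(d) = 4 (k(d) = 2**2 = 4)
C(F, j) = -3 + j
c(x) = sqrt(5)/4 (c(x) = sqrt((-3 + 4) + 4)/4 = sqrt(1 + 4)/4 = sqrt(5)/4)
-26*c(-3) + (44 - 1*(-24)) = -13*sqrt(5)/2 + (44 - 1*(-24)) = -13*sqrt(5)/2 + (44 + 24) = -13*sqrt(5)/2 + 68 = 68 - 13*sqrt(5)/2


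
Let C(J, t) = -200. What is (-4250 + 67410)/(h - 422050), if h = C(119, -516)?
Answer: -6316/42225 ≈ -0.14958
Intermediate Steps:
h = -200
(-4250 + 67410)/(h - 422050) = (-4250 + 67410)/(-200 - 422050) = 63160/(-422250) = 63160*(-1/422250) = -6316/42225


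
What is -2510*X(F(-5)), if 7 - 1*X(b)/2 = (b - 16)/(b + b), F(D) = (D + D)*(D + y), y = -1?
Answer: -99898/3 ≈ -33299.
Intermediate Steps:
F(D) = 2*D*(-1 + D) (F(D) = (D + D)*(D - 1) = (2*D)*(-1 + D) = 2*D*(-1 + D))
X(b) = 14 - (-16 + b)/b (X(b) = 14 - 2*(b - 16)/(b + b) = 14 - 2*(-16 + b)/(2*b) = 14 - 2*(-16 + b)*1/(2*b) = 14 - (-16 + b)/b)
-2510*X(F(-5)) = -2510*(13 + 16/((2*(-5)*(-1 - 5)))) = -2510*(13 + 16/((2*(-5)*(-6)))) = -2510*(13 + 16/60) = -2510*(13 + 16*(1/60)) = -2510*(13 + 4/15) = -2510*199/15 = -99898/3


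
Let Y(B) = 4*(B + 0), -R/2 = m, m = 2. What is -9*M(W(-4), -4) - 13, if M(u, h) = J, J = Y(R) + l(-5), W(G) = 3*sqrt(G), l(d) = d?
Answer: 176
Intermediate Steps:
R = -4 (R = -2*2 = -4)
Y(B) = 4*B
J = -21 (J = 4*(-4) - 5 = -16 - 5 = -21)
M(u, h) = -21
-9*M(W(-4), -4) - 13 = -9*(-21) - 13 = 189 - 13 = 176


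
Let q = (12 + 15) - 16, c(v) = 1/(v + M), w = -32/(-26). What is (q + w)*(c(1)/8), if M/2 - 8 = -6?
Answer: 159/520 ≈ 0.30577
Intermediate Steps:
M = 4 (M = 16 + 2*(-6) = 16 - 12 = 4)
w = 16/13 (w = -32*(-1/26) = 16/13 ≈ 1.2308)
c(v) = 1/(4 + v) (c(v) = 1/(v + 4) = 1/(4 + v))
q = 11 (q = 27 - 16 = 11)
(q + w)*(c(1)/8) = (11 + 16/13)*(1/((4 + 1)*8)) = 159*((⅛)/5)/13 = 159*((⅕)*(⅛))/13 = (159/13)*(1/40) = 159/520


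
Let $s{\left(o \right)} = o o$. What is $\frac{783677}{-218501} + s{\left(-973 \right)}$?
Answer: $\frac{206860449552}{218501} \approx 9.4673 \cdot 10^{5}$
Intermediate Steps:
$s{\left(o \right)} = o^{2}$
$\frac{783677}{-218501} + s{\left(-973 \right)} = \frac{783677}{-218501} + \left(-973\right)^{2} = 783677 \left(- \frac{1}{218501}\right) + 946729 = - \frac{783677}{218501} + 946729 = \frac{206860449552}{218501}$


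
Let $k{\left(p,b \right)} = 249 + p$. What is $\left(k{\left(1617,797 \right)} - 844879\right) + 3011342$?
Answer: $2168329$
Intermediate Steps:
$\left(k{\left(1617,797 \right)} - 844879\right) + 3011342 = \left(\left(249 + 1617\right) - 844879\right) + 3011342 = \left(1866 - 844879\right) + 3011342 = -843013 + 3011342 = 2168329$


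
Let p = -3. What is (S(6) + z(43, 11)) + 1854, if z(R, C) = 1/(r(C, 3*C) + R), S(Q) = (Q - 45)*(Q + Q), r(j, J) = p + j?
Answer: 70687/51 ≈ 1386.0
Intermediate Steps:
r(j, J) = -3 + j
S(Q) = 2*Q*(-45 + Q) (S(Q) = (-45 + Q)*(2*Q) = 2*Q*(-45 + Q))
z(R, C) = 1/(-3 + C + R) (z(R, C) = 1/((-3 + C) + R) = 1/(-3 + C + R))
(S(6) + z(43, 11)) + 1854 = (2*6*(-45 + 6) + 1/(-3 + 11 + 43)) + 1854 = (2*6*(-39) + 1/51) + 1854 = (-468 + 1/51) + 1854 = -23867/51 + 1854 = 70687/51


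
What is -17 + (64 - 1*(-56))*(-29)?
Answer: -3497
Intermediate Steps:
-17 + (64 - 1*(-56))*(-29) = -17 + (64 + 56)*(-29) = -17 + 120*(-29) = -17 - 3480 = -3497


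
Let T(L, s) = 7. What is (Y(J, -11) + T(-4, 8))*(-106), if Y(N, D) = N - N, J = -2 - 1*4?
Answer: -742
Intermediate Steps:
J = -6 (J = -2 - 4 = -6)
Y(N, D) = 0
(Y(J, -11) + T(-4, 8))*(-106) = (0 + 7)*(-106) = 7*(-106) = -742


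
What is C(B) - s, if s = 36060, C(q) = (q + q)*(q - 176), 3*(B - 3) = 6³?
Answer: -51210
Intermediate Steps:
B = 75 (B = 3 + (⅓)*6³ = 3 + (⅓)*216 = 3 + 72 = 75)
C(q) = 2*q*(-176 + q) (C(q) = (2*q)*(-176 + q) = 2*q*(-176 + q))
C(B) - s = 2*75*(-176 + 75) - 1*36060 = 2*75*(-101) - 36060 = -15150 - 36060 = -51210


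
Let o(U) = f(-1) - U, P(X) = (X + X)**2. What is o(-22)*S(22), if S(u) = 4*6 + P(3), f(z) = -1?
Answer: 1260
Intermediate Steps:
P(X) = 4*X**2 (P(X) = (2*X)**2 = 4*X**2)
S(u) = 60 (S(u) = 4*6 + 4*3**2 = 24 + 4*9 = 24 + 36 = 60)
o(U) = -1 - U
o(-22)*S(22) = (-1 - 1*(-22))*60 = (-1 + 22)*60 = 21*60 = 1260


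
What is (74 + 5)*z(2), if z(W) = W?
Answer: 158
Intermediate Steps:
(74 + 5)*z(2) = (74 + 5)*2 = 79*2 = 158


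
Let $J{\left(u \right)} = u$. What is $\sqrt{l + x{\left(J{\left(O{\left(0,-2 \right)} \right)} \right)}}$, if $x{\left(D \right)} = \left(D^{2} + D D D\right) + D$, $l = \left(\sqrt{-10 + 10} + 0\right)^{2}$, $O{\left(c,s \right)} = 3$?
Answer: $\sqrt{39} \approx 6.245$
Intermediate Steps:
$l = 0$ ($l = \left(\sqrt{0} + 0\right)^{2} = \left(0 + 0\right)^{2} = 0^{2} = 0$)
$x{\left(D \right)} = D + D^{2} + D^{3}$ ($x{\left(D \right)} = \left(D^{2} + D^{2} D\right) + D = \left(D^{2} + D^{3}\right) + D = D + D^{2} + D^{3}$)
$\sqrt{l + x{\left(J{\left(O{\left(0,-2 \right)} \right)} \right)}} = \sqrt{0 + 3 \left(1 + 3 + 3^{2}\right)} = \sqrt{0 + 3 \left(1 + 3 + 9\right)} = \sqrt{0 + 3 \cdot 13} = \sqrt{0 + 39} = \sqrt{39}$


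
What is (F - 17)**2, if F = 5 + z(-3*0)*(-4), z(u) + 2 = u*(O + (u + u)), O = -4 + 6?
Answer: 16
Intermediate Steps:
O = 2
z(u) = -2 + u*(2 + 2*u) (z(u) = -2 + u*(2 + (u + u)) = -2 + u*(2 + 2*u))
F = 13 (F = 5 + (-2 + 2*(-3*0) + 2*(-3*0)**2)*(-4) = 5 + (-2 + 2*0 + 2*0**2)*(-4) = 5 + (-2 + 0 + 2*0)*(-4) = 5 + (-2 + 0 + 0)*(-4) = 5 - 2*(-4) = 5 + 8 = 13)
(F - 17)**2 = (13 - 17)**2 = (-4)**2 = 16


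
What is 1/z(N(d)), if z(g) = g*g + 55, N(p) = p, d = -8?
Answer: 1/119 ≈ 0.0084034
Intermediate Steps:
z(g) = 55 + g**2 (z(g) = g**2 + 55 = 55 + g**2)
1/z(N(d)) = 1/(55 + (-8)**2) = 1/(55 + 64) = 1/119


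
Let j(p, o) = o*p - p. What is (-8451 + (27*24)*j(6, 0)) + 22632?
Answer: 10293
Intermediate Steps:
j(p, o) = -p + o*p
(-8451 + (27*24)*j(6, 0)) + 22632 = (-8451 + (27*24)*(6*(-1 + 0))) + 22632 = (-8451 + 648*(6*(-1))) + 22632 = (-8451 + 648*(-6)) + 22632 = (-8451 - 3888) + 22632 = -12339 + 22632 = 10293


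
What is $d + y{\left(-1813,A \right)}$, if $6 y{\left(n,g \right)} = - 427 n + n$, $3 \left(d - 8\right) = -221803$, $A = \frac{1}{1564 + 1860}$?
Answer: $\frac{164390}{3} \approx 54797.0$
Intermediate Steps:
$A = \frac{1}{3424} \approx 0.00029206$
$d = - \frac{221779}{3}$ ($d = 8 + \frac{1}{3} \left(-221803\right) = 8 - \frac{221803}{3} = - \frac{221779}{3} \approx -73926.0$)
$y{\left(n,g \right)} = - 71 n$ ($y{\left(n,g \right)} = \frac{- 427 n + n}{6} = \frac{\left(-426\right) n}{6} = - 71 n$)
$d + y{\left(-1813,A \right)} = - \frac{221779}{3} - -128723 = - \frac{221779}{3} + 128723 = \frac{164390}{3}$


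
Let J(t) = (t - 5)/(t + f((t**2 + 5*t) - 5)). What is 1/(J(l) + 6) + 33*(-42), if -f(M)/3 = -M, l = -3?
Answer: -77607/56 ≈ -1385.8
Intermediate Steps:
f(M) = 3*M (f(M) = -(-3)*M = 3*M)
J(t) = (-5 + t)/(-15 + 3*t**2 + 16*t) (J(t) = (t - 5)/(t + 3*((t**2 + 5*t) - 5)) = (-5 + t)/(t + 3*(-5 + t**2 + 5*t)) = (-5 + t)/(t + (-15 + 3*t**2 + 15*t)) = (-5 + t)/(-15 + 3*t**2 + 16*t))
1/(J(l) + 6) + 33*(-42) = 1/((-5 - 3)/(-15 + 3*(-3)**2 + 16*(-3)) + 6) + 33*(-42) = 1/(-8/(-15 + 3*9 - 48) + 6) - 1386 = 1/(-8/(-15 + 27 - 48) + 6) - 1386 = 1/(-8/(-36) + 6) - 1386 = 1/(-1/36*(-8) + 6) - 1386 = 1/(2/9 + 6) - 1386 = 1/(56/9) - 1386 = 9/56 - 1386 = -77607/56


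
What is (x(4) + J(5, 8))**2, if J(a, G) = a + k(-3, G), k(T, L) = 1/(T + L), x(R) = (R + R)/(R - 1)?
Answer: 13924/225 ≈ 61.884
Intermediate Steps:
x(R) = 2*R/(-1 + R) (x(R) = (2*R)/(-1 + R) = 2*R/(-1 + R))
k(T, L) = 1/(L + T)
J(a, G) = a + 1/(-3 + G) (J(a, G) = a + 1/(G - 3) = a + 1/(-3 + G))
(x(4) + J(5, 8))**2 = (2*4/(-1 + 4) + (1 + 5*(-3 + 8))/(-3 + 8))**2 = (2*4/3 + (1 + 5*5)/5)**2 = (2*4*(1/3) + (1 + 25)/5)**2 = (8/3 + (1/5)*26)**2 = (8/3 + 26/5)**2 = (118/15)**2 = 13924/225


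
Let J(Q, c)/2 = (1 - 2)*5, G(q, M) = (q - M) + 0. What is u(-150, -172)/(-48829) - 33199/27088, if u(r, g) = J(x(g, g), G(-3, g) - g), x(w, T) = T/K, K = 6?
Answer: -1620803091/1322679952 ≈ -1.2254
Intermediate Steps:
x(w, T) = T/6
G(q, M) = q - M
J(Q, c) = -10 (J(Q, c) = 2*((1 - 2)*5) = 2*(-1*5) = 2*(-5) = -10)
u(r, g) = -10
u(-150, -172)/(-48829) - 33199/27088 = -10/(-48829) - 33199/27088 = -10*(-1/48829) - 33199*1/27088 = 10/48829 - 33199/27088 = -1620803091/1322679952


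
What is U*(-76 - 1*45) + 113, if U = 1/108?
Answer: 12083/108 ≈ 111.88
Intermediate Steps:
U = 1/108 ≈ 0.0092593
U*(-76 - 1*45) + 113 = (-76 - 1*45)/108 + 113 = (-76 - 45)/108 + 113 = (1/108)*(-121) + 113 = -121/108 + 113 = 12083/108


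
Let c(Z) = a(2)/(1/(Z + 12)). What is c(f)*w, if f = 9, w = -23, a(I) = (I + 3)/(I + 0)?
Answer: -2415/2 ≈ -1207.5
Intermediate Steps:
a(I) = (3 + I)/I
c(Z) = 30 + 5*Z/2 (c(Z) = ((3 + 2)/2)/(1/(Z + 12)) = ((½)*5)/(1/(12 + Z)) = 5*(12 + Z)/2 = 30 + 5*Z/2)
c(f)*w = (30 + (5/2)*9)*(-23) = (30 + 45/2)*(-23) = (105/2)*(-23) = -2415/2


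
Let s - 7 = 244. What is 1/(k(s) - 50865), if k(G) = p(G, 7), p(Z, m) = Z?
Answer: -1/50614 ≈ -1.9757e-5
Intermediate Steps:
s = 251 (s = 7 + 244 = 251)
k(G) = G
1/(k(s) - 50865) = 1/(251 - 50865) = 1/(-50614) = -1/50614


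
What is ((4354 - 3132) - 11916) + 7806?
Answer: -2888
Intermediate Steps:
((4354 - 3132) - 11916) + 7806 = (1222 - 11916) + 7806 = -10694 + 7806 = -2888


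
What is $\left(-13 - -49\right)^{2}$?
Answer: $1296$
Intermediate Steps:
$\left(-13 - -49\right)^{2} = \left(-13 + 49\right)^{2} = 36^{2} = 1296$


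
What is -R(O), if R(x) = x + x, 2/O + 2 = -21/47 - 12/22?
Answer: 2068/1547 ≈ 1.3368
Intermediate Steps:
O = -1034/1547 (O = 2/(-2 + (-21/47 - 12/22)) = 2/(-2 + (-21*1/47 - 12*1/22)) = 2/(-2 + (-21/47 - 6/11)) = 2/(-2 - 513/517) = 2/(-1547/517) = 2*(-517/1547) = -1034/1547 ≈ -0.66839)
R(x) = 2*x
-R(O) = -2*(-1034)/1547 = -1*(-2068/1547) = 2068/1547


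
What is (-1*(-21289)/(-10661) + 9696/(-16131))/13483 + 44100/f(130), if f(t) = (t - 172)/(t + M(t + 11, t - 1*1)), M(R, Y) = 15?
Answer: -117674352204917055/772902148151 ≈ -1.5225e+5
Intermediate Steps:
f(t) = (-172 + t)/(15 + t) (f(t) = (t - 172)/(t + 15) = (-172 + t)/(15 + t))
(-1*(-21289)/(-10661) + 9696/(-16131))/13483 + 44100/f(130) = (-1*(-21289)/(-10661) + 9696/(-16131))/13483 + 44100/(((-172 + 130)/(15 + 130))) = (21289*(-1/10661) + 9696*(-1/16131))*(1/13483) + 44100/((-42/145)) = (-21289/10661 - 3232/5377)*(1/13483) + 44100/(((1/145)*(-42))) = -148927305/57324197*1/13483 + 44100/(-42/145) = -148927305/772902148151 + 44100*(-145/42) = -148927305/772902148151 - 152250 = -117674352204917055/772902148151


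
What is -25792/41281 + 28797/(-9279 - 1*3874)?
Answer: -1528011133/542968993 ≈ -2.8142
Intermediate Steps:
-25792/41281 + 28797/(-9279 - 1*3874) = -25792*1/41281 + 28797/(-9279 - 3874) = -25792/41281 + 28797/(-13153) = -25792/41281 + 28797*(-1/13153) = -25792/41281 - 28797/13153 = -1528011133/542968993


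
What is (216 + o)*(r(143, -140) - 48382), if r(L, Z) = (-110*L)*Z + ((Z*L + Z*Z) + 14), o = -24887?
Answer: -53126827452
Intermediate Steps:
r(L, Z) = 14 + Z**2 - 109*L*Z (r(L, Z) = -110*L*Z + ((L*Z + Z**2) + 14) = -110*L*Z + ((Z**2 + L*Z) + 14) = -110*L*Z + (14 + Z**2 + L*Z) = 14 + Z**2 - 109*L*Z)
(216 + o)*(r(143, -140) - 48382) = (216 - 24887)*((14 + (-140)**2 - 109*143*(-140)) - 48382) = -24671*((14 + 19600 + 2182180) - 48382) = -24671*(2201794 - 48382) = -24671*2153412 = -53126827452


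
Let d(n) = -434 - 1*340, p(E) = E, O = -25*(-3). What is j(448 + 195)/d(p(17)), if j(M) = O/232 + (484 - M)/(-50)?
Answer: -6773/1496400 ≈ -0.0045262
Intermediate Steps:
O = 75
d(n) = -774 (d(n) = -434 - 340 = -774)
j(M) = -54269/5800 + M/50 (j(M) = 75/232 + (484 - M)/(-50) = 75*(1/232) + (484 - M)*(-1/50) = 75/232 + (-242/25 + M/50) = -54269/5800 + M/50)
j(448 + 195)/d(p(17)) = (-54269/5800 + (448 + 195)/50)/(-774) = (-54269/5800 + (1/50)*643)*(-1/774) = (-54269/5800 + 643/50)*(-1/774) = (20319/5800)*(-1/774) = -6773/1496400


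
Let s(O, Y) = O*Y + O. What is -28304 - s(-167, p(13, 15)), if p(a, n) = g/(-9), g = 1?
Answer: -253400/9 ≈ -28156.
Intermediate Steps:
p(a, n) = -⅑ (p(a, n) = 1/(-9) = 1*(-⅑) = -⅑)
s(O, Y) = O + O*Y
-28304 - s(-167, p(13, 15)) = -28304 - (-167)*(1 - ⅑) = -28304 - (-167)*8/9 = -28304 - 1*(-1336/9) = -28304 + 1336/9 = -253400/9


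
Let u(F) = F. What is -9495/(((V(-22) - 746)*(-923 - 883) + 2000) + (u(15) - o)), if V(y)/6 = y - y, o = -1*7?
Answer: -1055/149922 ≈ -0.0070370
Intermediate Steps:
o = -7
V(y) = 0 (V(y) = 6*(y - y) = 6*0 = 0)
-9495/(((V(-22) - 746)*(-923 - 883) + 2000) + (u(15) - o)) = -9495/(((0 - 746)*(-923 - 883) + 2000) + (15 - 1*(-7))) = -9495/((-746*(-1806) + 2000) + (15 + 7)) = -9495/((1347276 + 2000) + 22) = -9495/(1349276 + 22) = -9495/1349298 = -9495*1/1349298 = -1055/149922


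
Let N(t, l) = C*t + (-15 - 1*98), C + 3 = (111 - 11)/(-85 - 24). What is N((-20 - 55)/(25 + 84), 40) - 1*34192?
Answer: -407545680/11881 ≈ -34302.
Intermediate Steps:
C = -427/109 (C = -3 + (111 - 11)/(-85 - 24) = -3 + 100/(-109) = -3 + 100*(-1/109) = -3 - 100/109 = -427/109 ≈ -3.9174)
N(t, l) = -113 - 427*t/109 (N(t, l) = -427*t/109 + (-15 - 1*98) = -427*t/109 + (-15 - 98) = -427*t/109 - 113 = -113 - 427*t/109)
N((-20 - 55)/(25 + 84), 40) - 1*34192 = (-113 - 427*(-20 - 55)/(109*(25 + 84))) - 1*34192 = (-113 - (-32025)/(109*109)) - 34192 = (-113 - 427/109*(-75/109)) - 34192 = (-113 + 32025/11881) - 34192 = -1310528/11881 - 34192 = -407545680/11881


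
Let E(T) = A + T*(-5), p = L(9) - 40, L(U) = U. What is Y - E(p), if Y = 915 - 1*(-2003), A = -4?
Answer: 2767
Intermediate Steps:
Y = 2918 (Y = 915 + 2003 = 2918)
p = -31 (p = 9 - 40 = -31)
E(T) = -4 - 5*T (E(T) = -4 + T*(-5) = -4 - 5*T)
Y - E(p) = 2918 - (-4 - 5*(-31)) = 2918 - (-4 + 155) = 2918 - 1*151 = 2918 - 151 = 2767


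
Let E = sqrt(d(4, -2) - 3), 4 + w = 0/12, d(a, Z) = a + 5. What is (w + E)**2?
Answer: (4 - sqrt(6))**2 ≈ 2.4041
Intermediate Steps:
d(a, Z) = 5 + a
w = -4 (w = -4 + 0/12 = -4 + 0*(1/12) = -4 + 0 = -4)
E = sqrt(6) (E = sqrt((5 + 4) - 3) = sqrt(9 - 3) = sqrt(6) ≈ 2.4495)
(w + E)**2 = (-4 + sqrt(6))**2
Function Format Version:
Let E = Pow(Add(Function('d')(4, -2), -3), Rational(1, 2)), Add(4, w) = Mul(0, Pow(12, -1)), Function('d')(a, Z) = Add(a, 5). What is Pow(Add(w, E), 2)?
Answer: Pow(Add(4, Mul(-1, Pow(6, Rational(1, 2)))), 2) ≈ 2.4041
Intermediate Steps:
Function('d')(a, Z) = Add(5, a)
w = -4 (w = Add(-4, Mul(0, Pow(12, -1))) = Add(-4, Mul(0, Rational(1, 12))) = Add(-4, 0) = -4)
E = Pow(6, Rational(1, 2)) (E = Pow(Add(Add(5, 4), -3), Rational(1, 2)) = Pow(Add(9, -3), Rational(1, 2)) = Pow(6, Rational(1, 2)) ≈ 2.4495)
Pow(Add(w, E), 2) = Pow(Add(-4, Pow(6, Rational(1, 2))), 2)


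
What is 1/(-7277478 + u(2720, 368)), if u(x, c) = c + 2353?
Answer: -1/7274757 ≈ -1.3746e-7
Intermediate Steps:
u(x, c) = 2353 + c
1/(-7277478 + u(2720, 368)) = 1/(-7277478 + (2353 + 368)) = 1/(-7277478 + 2721) = 1/(-7274757) = -1/7274757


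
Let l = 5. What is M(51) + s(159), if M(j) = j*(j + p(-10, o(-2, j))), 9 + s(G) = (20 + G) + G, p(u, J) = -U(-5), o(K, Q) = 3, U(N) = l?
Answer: 2675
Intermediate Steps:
U(N) = 5
p(u, J) = -5 (p(u, J) = -1*5 = -5)
s(G) = 11 + 2*G (s(G) = -9 + ((20 + G) + G) = -9 + (20 + 2*G) = 11 + 2*G)
M(j) = j*(-5 + j) (M(j) = j*(j - 5) = j*(-5 + j))
M(51) + s(159) = 51*(-5 + 51) + (11 + 2*159) = 51*46 + (11 + 318) = 2346 + 329 = 2675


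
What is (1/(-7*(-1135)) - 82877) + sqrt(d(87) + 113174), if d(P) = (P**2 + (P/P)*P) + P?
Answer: -658457764/7945 + sqrt(120917) ≈ -82529.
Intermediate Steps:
d(P) = P**2 + 2*P (d(P) = (P**2 + 1*P) + P = (P**2 + P) + P = (P + P**2) + P = P**2 + 2*P)
(1/(-7*(-1135)) - 82877) + sqrt(d(87) + 113174) = (1/(-7*(-1135)) - 82877) + sqrt(87*(2 + 87) + 113174) = (1/7945 - 82877) + sqrt(87*89 + 113174) = (1/7945 - 82877) + sqrt(7743 + 113174) = -658457764/7945 + sqrt(120917)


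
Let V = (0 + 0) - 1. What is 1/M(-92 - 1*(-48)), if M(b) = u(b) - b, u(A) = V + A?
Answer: -1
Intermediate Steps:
V = -1 (V = 0 - 1 = -1)
u(A) = -1 + A
M(b) = -1 (M(b) = (-1 + b) - b = -1)
1/M(-92 - 1*(-48)) = 1/(-1) = -1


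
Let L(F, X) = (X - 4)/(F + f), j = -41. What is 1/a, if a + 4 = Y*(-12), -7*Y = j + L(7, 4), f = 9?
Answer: -7/520 ≈ -0.013462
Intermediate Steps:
L(F, X) = (-4 + X)/(9 + F) (L(F, X) = (X - 4)/(F + 9) = (-4 + X)/(9 + F))
Y = 41/7 (Y = -(-41 + (-4 + 4)/(9 + 7))/7 = -(-41 + 0/16)/7 = -(-41 + (1/16)*0)/7 = -(-41 + 0)/7 = -1/7*(-41) = 41/7 ≈ 5.8571)
a = -520/7 (a = -4 + (41/7)*(-12) = -4 - 492/7 = -520/7 ≈ -74.286)
1/a = 1/(-520/7) = -7/520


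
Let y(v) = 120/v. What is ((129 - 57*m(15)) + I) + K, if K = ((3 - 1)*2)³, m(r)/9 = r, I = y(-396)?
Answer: -247576/33 ≈ -7502.3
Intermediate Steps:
I = -10/33 (I = 120/(-396) = 120*(-1/396) = -10/33 ≈ -0.30303)
m(r) = 9*r
K = 64 (K = (2*2)³ = 4³ = 64)
((129 - 57*m(15)) + I) + K = ((129 - 513*15) - 10/33) + 64 = ((129 - 57*135) - 10/33) + 64 = ((129 - 7695) - 10/33) + 64 = (-7566 - 10/33) + 64 = -249688/33 + 64 = -247576/33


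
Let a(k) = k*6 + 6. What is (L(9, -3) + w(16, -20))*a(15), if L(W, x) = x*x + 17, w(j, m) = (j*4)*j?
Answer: 100800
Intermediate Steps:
w(j, m) = 4*j² (w(j, m) = (4*j)*j = 4*j²)
a(k) = 6 + 6*k (a(k) = 6*k + 6 = 6 + 6*k)
L(W, x) = 17 + x² (L(W, x) = x² + 17 = 17 + x²)
(L(9, -3) + w(16, -20))*a(15) = ((17 + (-3)²) + 4*16²)*(6 + 6*15) = ((17 + 9) + 4*256)*(6 + 90) = (26 + 1024)*96 = 1050*96 = 100800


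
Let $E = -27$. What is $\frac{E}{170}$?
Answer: $- \frac{27}{170} \approx -0.15882$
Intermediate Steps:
$\frac{E}{170} = \frac{1}{170} \left(-27\right) = - \frac{27}{170}$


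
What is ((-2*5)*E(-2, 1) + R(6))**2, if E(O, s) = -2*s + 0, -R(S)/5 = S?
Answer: 100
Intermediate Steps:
R(S) = -5*S
E(O, s) = -2*s
((-2*5)*E(-2, 1) + R(6))**2 = ((-2*5)*(-2*1) - 5*6)**2 = (-10*(-2) - 30)**2 = (20 - 30)**2 = (-10)**2 = 100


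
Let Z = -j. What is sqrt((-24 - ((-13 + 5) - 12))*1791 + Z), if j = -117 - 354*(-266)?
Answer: I*sqrt(101211) ≈ 318.14*I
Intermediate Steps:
j = 94047 (j = -117 + 94164 = 94047)
Z = -94047 (Z = -1*94047 = -94047)
sqrt((-24 - ((-13 + 5) - 12))*1791 + Z) = sqrt((-24 - ((-13 + 5) - 12))*1791 - 94047) = sqrt((-24 - (-8 - 12))*1791 - 94047) = sqrt((-24 - 1*(-20))*1791 - 94047) = sqrt((-24 + 20)*1791 - 94047) = sqrt(-4*1791 - 94047) = sqrt(-7164 - 94047) = sqrt(-101211) = I*sqrt(101211)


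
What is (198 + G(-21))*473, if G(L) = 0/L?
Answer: 93654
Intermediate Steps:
G(L) = 0
(198 + G(-21))*473 = (198 + 0)*473 = 198*473 = 93654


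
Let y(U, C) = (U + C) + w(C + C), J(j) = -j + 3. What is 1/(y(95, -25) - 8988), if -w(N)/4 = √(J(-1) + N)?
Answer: I/(2*(-4459*I + 2*√46)) ≈ -0.00011213 + 3.4111e-7*I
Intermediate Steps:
J(j) = 3 - j
w(N) = -4*√(4 + N) (w(N) = -4*√((3 - 1*(-1)) + N) = -4*√((3 + 1) + N) = -4*√(4 + N))
y(U, C) = C + U - 4*√(4 + 2*C) (y(U, C) = (U + C) - 4*√(4 + (C + C)) = (C + U) - 4*√(4 + 2*C) = C + U - 4*√(4 + 2*C))
1/(y(95, -25) - 8988) = 1/((-25 + 95 - 4*√(4 + 2*(-25))) - 8988) = 1/((-25 + 95 - 4*√(4 - 50)) - 8988) = 1/((-25 + 95 - 4*I*√46) - 8988) = 1/((70 - 4*I*√46) - 8988) = 1/(-8918 - 4*I*√46)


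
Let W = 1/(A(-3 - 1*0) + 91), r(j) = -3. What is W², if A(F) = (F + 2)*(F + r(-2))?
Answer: 1/9409 ≈ 0.00010628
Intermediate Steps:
A(F) = (-3 + F)*(2 + F) (A(F) = (F + 2)*(F - 3) = (2 + F)*(-3 + F) = (-3 + F)*(2 + F))
W = 1/97 (W = 1/((-6 + (-3 - 1*0)² - (-3 - 1*0)) + 91) = 1/((-6 + (-3 + 0)² - (-3 + 0)) + 91) = 1/((-6 + (-3)² - 1*(-3)) + 91) = 1/((-6 + 9 + 3) + 91) = 1/(6 + 91) = 1/97 ≈ 0.010309)
W² = (1/97)² = 1/9409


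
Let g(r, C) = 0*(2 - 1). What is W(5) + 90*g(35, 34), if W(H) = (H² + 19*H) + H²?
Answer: 145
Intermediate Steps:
g(r, C) = 0 (g(r, C) = 0*1 = 0)
W(H) = 2*H² + 19*H
W(5) + 90*g(35, 34) = 5*(19 + 2*5) + 90*0 = 5*(19 + 10) + 0 = 5*29 + 0 = 145 + 0 = 145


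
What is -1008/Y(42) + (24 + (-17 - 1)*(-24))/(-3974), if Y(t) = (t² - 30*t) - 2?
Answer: -1058676/498737 ≈ -2.1227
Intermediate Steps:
Y(t) = -2 + t² - 30*t
-1008/Y(42) + (24 + (-17 - 1)*(-24))/(-3974) = -1008/(-2 + 42² - 30*42) + (24 + (-17 - 1)*(-24))/(-3974) = -1008/(-2 + 1764 - 1260) + (24 - 18*(-24))*(-1/3974) = -1008/502 + (24 + 432)*(-1/3974) = -1008*1/502 + 456*(-1/3974) = -504/251 - 228/1987 = -1058676/498737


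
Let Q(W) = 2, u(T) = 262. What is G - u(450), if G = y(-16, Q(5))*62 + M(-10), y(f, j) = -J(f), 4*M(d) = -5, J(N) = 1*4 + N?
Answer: 1923/4 ≈ 480.75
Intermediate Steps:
J(N) = 4 + N
M(d) = -5/4 (M(d) = (¼)*(-5) = -5/4)
y(f, j) = -4 - f (y(f, j) = -(4 + f) = -4 - f)
G = 2971/4 (G = (-4 - 1*(-16))*62 - 5/4 = (-4 + 16)*62 - 5/4 = 12*62 - 5/4 = 744 - 5/4 = 2971/4 ≈ 742.75)
G - u(450) = 2971/4 - 1*262 = 2971/4 - 262 = 1923/4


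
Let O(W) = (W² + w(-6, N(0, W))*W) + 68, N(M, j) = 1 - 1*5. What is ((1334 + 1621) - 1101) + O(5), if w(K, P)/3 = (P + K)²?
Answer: 3447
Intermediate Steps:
N(M, j) = -4 (N(M, j) = 1 - 5 = -4)
w(K, P) = 3*(K + P)² (w(K, P) = 3*(P + K)² = 3*(K + P)²)
O(W) = 68 + W² + 300*W (O(W) = (W² + (3*(-6 - 4)²)*W) + 68 = (W² + (3*(-10)²)*W) + 68 = (W² + (3*100)*W) + 68 = (W² + 300*W) + 68 = 68 + W² + 300*W)
((1334 + 1621) - 1101) + O(5) = ((1334 + 1621) - 1101) + (68 + 5² + 300*5) = (2955 - 1101) + (68 + 25 + 1500) = 1854 + 1593 = 3447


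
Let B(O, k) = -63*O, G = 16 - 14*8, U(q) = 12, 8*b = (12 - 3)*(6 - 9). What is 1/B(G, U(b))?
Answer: 1/6048 ≈ 0.00016534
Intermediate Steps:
b = -27/8 (b = ((12 - 3)*(6 - 9))/8 = (9*(-3))/8 = (1/8)*(-27) = -27/8 ≈ -3.3750)
G = -96 (G = 16 - 112 = -96)
1/B(G, U(b)) = 1/(-63*(-96)) = 1/6048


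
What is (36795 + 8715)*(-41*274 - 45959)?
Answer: -2602853430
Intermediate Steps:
(36795 + 8715)*(-41*274 - 45959) = 45510*(-11234 - 45959) = 45510*(-57193) = -2602853430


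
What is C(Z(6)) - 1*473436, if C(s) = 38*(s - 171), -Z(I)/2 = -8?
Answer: -479326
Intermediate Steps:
Z(I) = 16 (Z(I) = -2*(-8) = 16)
C(s) = -6498 + 38*s (C(s) = 38*(-171 + s) = -6498 + 38*s)
C(Z(6)) - 1*473436 = (-6498 + 38*16) - 1*473436 = (-6498 + 608) - 473436 = -5890 - 473436 = -479326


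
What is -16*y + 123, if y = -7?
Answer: 235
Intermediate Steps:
-16*y + 123 = -16*(-7) + 123 = 112 + 123 = 235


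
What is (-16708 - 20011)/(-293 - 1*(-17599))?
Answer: -36719/17306 ≈ -2.1217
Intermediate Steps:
(-16708 - 20011)/(-293 - 1*(-17599)) = -36719/(-293 + 17599) = -36719/17306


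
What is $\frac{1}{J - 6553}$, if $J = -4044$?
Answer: $- \frac{1}{10597} \approx -9.4366 \cdot 10^{-5}$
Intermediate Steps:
$\frac{1}{J - 6553} = \frac{1}{-4044 - 6553} = \frac{1}{-10597} = - \frac{1}{10597}$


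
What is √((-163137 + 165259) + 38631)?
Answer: √40753 ≈ 201.87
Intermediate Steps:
√((-163137 + 165259) + 38631) = √(2122 + 38631) = √40753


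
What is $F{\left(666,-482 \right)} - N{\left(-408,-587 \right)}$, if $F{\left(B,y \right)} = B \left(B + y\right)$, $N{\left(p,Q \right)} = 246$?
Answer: $122298$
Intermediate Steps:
$F{\left(666,-482 \right)} - N{\left(-408,-587 \right)} = 666 \left(666 - 482\right) - 246 = 666 \cdot 184 - 246 = 122544 - 246 = 122298$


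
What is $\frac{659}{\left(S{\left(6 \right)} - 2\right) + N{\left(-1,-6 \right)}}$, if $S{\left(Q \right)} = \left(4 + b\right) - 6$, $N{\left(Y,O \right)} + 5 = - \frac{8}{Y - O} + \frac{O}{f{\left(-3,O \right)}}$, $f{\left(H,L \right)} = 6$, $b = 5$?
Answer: $- \frac{3295}{33} \approx -99.849$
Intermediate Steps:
$N{\left(Y,O \right)} = -5 - \frac{8}{Y - O} + \frac{O}{6}$ ($N{\left(Y,O \right)} = -5 + \left(- \frac{8}{Y - O} + \frac{O}{6}\right) = -5 - \frac{8}{Y - O} + \frac{O}{6}$)
$S{\left(Q \right)} = 3$ ($S{\left(Q \right)} = \left(4 + 5\right) - 6 = 9 - 6 = 3$)
$\frac{659}{\left(S{\left(6 \right)} - 2\right) + N{\left(-1,-6 \right)}} = \frac{659}{\left(3 - 2\right) + \frac{48 + \left(-6\right)^{2} - -180 + 30 \left(-1\right) - \left(-6\right) \left(-1\right)}{6 \left(-6 - -1\right)}} = \frac{659}{1 + \frac{48 + 36 + 180 - 30 - 6}{6 \left(-6 + 1\right)}} = \frac{659}{1 + \frac{1}{6} \frac{1}{-5} \cdot 228} = \frac{659}{1 + \frac{1}{6} \left(- \frac{1}{5}\right) 228} = \frac{659}{1 - \frac{38}{5}} = \frac{659}{- \frac{33}{5}} = 659 \left(- \frac{5}{33}\right) = - \frac{3295}{33}$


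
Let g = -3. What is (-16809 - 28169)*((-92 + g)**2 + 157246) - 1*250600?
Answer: -7478787638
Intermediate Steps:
(-16809 - 28169)*((-92 + g)**2 + 157246) - 1*250600 = (-16809 - 28169)*((-92 - 3)**2 + 157246) - 1*250600 = -44978*((-95)**2 + 157246) - 250600 = -44978*(9025 + 157246) - 250600 = -44978*166271 - 250600 = -7478537038 - 250600 = -7478787638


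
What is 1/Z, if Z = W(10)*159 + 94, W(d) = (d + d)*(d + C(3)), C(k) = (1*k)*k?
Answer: 1/60514 ≈ 1.6525e-5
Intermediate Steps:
C(k) = k² (C(k) = k*k = k²)
W(d) = 2*d*(9 + d) (W(d) = (d + d)*(d + 3²) = (2*d)*(d + 9) = (2*d)*(9 + d) = 2*d*(9 + d))
Z = 60514 (Z = (2*10*(9 + 10))*159 + 94 = (2*10*19)*159 + 94 = 380*159 + 94 = 60420 + 94 = 60514)
1/Z = 1/60514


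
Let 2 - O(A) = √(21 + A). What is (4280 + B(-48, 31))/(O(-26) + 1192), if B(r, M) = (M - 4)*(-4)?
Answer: 711624/203663 + 596*I*√5/203663 ≈ 3.4941 + 0.0065436*I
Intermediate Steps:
O(A) = 2 - √(21 + A)
B(r, M) = 16 - 4*M (B(r, M) = (-4 + M)*(-4) = 16 - 4*M)
(4280 + B(-48, 31))/(O(-26) + 1192) = (4280 + (16 - 4*31))/((2 - √(21 - 26)) + 1192) = (4280 + (16 - 124))/((2 - √(-5)) + 1192) = (4280 - 108)/((2 - I*√5) + 1192) = 4172/((2 - I*√5) + 1192) = 4172/(1194 - I*√5)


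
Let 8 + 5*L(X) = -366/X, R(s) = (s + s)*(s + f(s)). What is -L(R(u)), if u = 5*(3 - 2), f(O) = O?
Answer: 583/250 ≈ 2.3320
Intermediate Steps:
u = 5 (u = 5*1 = 5)
R(s) = 4*s**2 (R(s) = (s + s)*(s + s) = (2*s)*(2*s) = 4*s**2)
L(X) = -8/5 - 366/(5*X) (L(X) = -8/5 + (-366/X)/5 = -8/5 - 366/(5*X))
-L(R(u)) = -2*(-183 - 16*5**2)/(5*(4*5**2)) = -2*(-183 - 16*25)/(5*(4*25)) = -2*(-183 - 4*100)/(5*100) = -2*(-183 - 400)/(5*100) = -2*(-583)/(5*100) = -1*(-583/250) = 583/250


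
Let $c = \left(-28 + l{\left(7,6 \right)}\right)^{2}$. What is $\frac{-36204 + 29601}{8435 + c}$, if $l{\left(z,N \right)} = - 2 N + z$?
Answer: $- \frac{6603}{9524} \approx -0.6933$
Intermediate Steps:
$l{\left(z,N \right)} = z - 2 N$
$c = 1089$ ($c = \left(-28 + \left(7 - 12\right)\right)^{2} = \left(-28 - 5\right)^{2} = \left(-33\right)^{2} = 1089$)
$\frac{-36204 + 29601}{8435 + c} = \frac{-36204 + 29601}{8435 + 1089} = - \frac{6603}{9524}$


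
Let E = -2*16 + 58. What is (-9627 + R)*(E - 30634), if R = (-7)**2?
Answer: 293163424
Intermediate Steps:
E = 26 (E = -32 + 58 = 26)
R = 49
(-9627 + R)*(E - 30634) = (-9627 + 49)*(26 - 30634) = -9578*(-30608) = 293163424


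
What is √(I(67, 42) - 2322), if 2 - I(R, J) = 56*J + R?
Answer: I*√4739 ≈ 68.84*I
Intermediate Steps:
I(R, J) = 2 - R - 56*J (I(R, J) = 2 - (56*J + R) = 2 - (R + 56*J) = 2 + (-R - 56*J) = 2 - R - 56*J)
√(I(67, 42) - 2322) = √((2 - 1*67 - 56*42) - 2322) = √((2 - 67 - 2352) - 2322) = √(-2417 - 2322) = √(-4739) = I*√4739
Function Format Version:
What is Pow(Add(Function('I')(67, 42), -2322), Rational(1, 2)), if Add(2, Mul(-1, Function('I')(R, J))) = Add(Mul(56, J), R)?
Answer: Mul(I, Pow(4739, Rational(1, 2))) ≈ Mul(68.840, I)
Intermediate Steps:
Function('I')(R, J) = Add(2, Mul(-1, R), Mul(-56, J)) (Function('I')(R, J) = Add(2, Mul(-1, Add(Mul(56, J), R))) = Add(2, Mul(-1, Add(R, Mul(56, J)))) = Add(2, Add(Mul(-1, R), Mul(-56, J))) = Add(2, Mul(-1, R), Mul(-56, J)))
Pow(Add(Function('I')(67, 42), -2322), Rational(1, 2)) = Pow(Add(Add(2, Mul(-1, 67), Mul(-56, 42)), -2322), Rational(1, 2)) = Pow(Add(Add(2, -67, -2352), -2322), Rational(1, 2)) = Pow(Add(-2417, -2322), Rational(1, 2)) = Pow(-4739, Rational(1, 2)) = Mul(I, Pow(4739, Rational(1, 2)))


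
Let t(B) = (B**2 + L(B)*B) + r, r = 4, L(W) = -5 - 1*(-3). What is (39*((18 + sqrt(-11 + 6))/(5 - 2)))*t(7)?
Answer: 9126 + 507*I*sqrt(5) ≈ 9126.0 + 1133.7*I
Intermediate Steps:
L(W) = -2 (L(W) = -5 + 3 = -2)
t(B) = 4 + B**2 - 2*B (t(B) = (B**2 - 2*B) + 4 = 4 + B**2 - 2*B)
(39*((18 + sqrt(-11 + 6))/(5 - 2)))*t(7) = (39*((18 + sqrt(-11 + 6))/(5 - 2)))*(4 + 7**2 - 2*7) = (39*((18 + sqrt(-5))/3))*(4 + 49 - 14) = (39*((18 + I*sqrt(5))*(1/3)))*39 = (39*(6 + I*sqrt(5)/3))*39 = (234 + 13*I*sqrt(5))*39 = 9126 + 507*I*sqrt(5)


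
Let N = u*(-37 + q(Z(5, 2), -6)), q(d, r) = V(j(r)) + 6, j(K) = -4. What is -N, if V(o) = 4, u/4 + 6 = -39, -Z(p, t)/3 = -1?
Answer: -4860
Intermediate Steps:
Z(p, t) = 3 (Z(p, t) = -3*(-1) = 3)
u = -180 (u = -24 + 4*(-39) = -24 - 156 = -180)
q(d, r) = 10 (q(d, r) = 4 + 6 = 10)
N = 4860 (N = -180*(-37 + 10) = -180*(-27) = 4860)
-N = -1*4860 = -4860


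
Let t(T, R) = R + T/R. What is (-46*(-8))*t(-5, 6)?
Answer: 5704/3 ≈ 1901.3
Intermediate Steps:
(-46*(-8))*t(-5, 6) = (-46*(-8))*(6 - 5/6) = 368*(6 - 5*1/6) = 368*(6 - 5/6) = 368*(31/6) = 5704/3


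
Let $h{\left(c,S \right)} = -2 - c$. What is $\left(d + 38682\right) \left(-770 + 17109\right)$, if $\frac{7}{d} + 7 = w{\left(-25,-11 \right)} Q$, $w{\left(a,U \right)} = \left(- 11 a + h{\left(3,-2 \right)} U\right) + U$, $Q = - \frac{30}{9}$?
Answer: $\frac{2029432567659}{3211} \approx 6.3203 \cdot 10^{8}$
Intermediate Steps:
$Q = - \frac{10}{3}$ ($Q = \left(-30\right) \frac{1}{9} = - \frac{10}{3} \approx -3.3333$)
$w{\left(a,U \right)} = - 11 a - 4 U$ ($w{\left(a,U \right)} = \left(- 11 a + \left(-2 - 3\right) U\right) + U = \left(- 11 a - 5 U\right) + U = - 11 a - 4 U$)
$d = - \frac{21}{3211}$ ($d = \frac{7}{-7 + \left(\left(-11\right) \left(-25\right) - -44\right) \left(- \frac{10}{3}\right)} = \frac{7}{-7 + \left(275 + 44\right) \left(- \frac{10}{3}\right)} = \frac{7}{-7 + 319 \left(- \frac{10}{3}\right)} = \frac{7}{-7 - \frac{3190}{3}} = \frac{7}{- \frac{3211}{3}} = 7 \left(- \frac{3}{3211}\right) = - \frac{21}{3211} \approx -0.00654$)
$\left(d + 38682\right) \left(-770 + 17109\right) = \left(- \frac{21}{3211} + 38682\right) \left(-770 + 17109\right) = \frac{124207881}{3211} \cdot 16339 = \frac{2029432567659}{3211}$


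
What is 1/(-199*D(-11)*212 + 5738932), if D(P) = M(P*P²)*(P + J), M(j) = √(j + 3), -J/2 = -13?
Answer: 1434733/141186937721956 + 158205*I*√83/35296734430489 ≈ 1.0162e-8 + 4.0834e-8*I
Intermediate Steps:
J = 26 (J = -2*(-13) = 26)
M(j) = √(3 + j)
D(P) = √(3 + P³)*(26 + P) (D(P) = √(3 + P*P²)*(P + 26) = √(3 + P³)*(26 + P))
1/(-199*D(-11)*212 + 5738932) = 1/(-199*√(3 + (-11)³)*(26 - 11)*212 + 5738932) = 1/(-199*√(3 - 1331)*15*212 + 5738932) = 1/(-199*√(-1328)*15*212 + 5738932) = 1/(-199*4*I*√83*15*212 + 5738932) = 1/(-11940*I*√83*212 + 5738932) = 1/(-2531280*I*√83 + 5738932) = 1/(5738932 - 2531280*I*√83)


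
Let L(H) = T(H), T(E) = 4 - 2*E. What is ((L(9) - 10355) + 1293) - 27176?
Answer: -36252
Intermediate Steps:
L(H) = 4 - 2*H
((L(9) - 10355) + 1293) - 27176 = (((4 - 2*9) - 10355) + 1293) - 27176 = (((4 - 18) - 10355) + 1293) - 27176 = ((-14 - 10355) + 1293) - 27176 = (-10369 + 1293) - 27176 = -9076 - 27176 = -36252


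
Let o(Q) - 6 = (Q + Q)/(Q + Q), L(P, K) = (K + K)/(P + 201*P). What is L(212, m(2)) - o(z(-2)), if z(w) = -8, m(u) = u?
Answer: -74941/10706 ≈ -6.9999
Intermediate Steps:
L(P, K) = K/(101*P) (L(P, K) = (2*K)/((202*P)) = (2*K)*(1/(202*P)) = K/(101*P))
o(Q) = 7 (o(Q) = 6 + (Q + Q)/(Q + Q) = 6 + (2*Q)/((2*Q)) = 6 + (2*Q)*(1/(2*Q)) = 6 + 1 = 7)
L(212, m(2)) - o(z(-2)) = (1/101)*2/212 - 1*7 = (1/101)*2*(1/212) - 7 = 1/10706 - 7 = -74941/10706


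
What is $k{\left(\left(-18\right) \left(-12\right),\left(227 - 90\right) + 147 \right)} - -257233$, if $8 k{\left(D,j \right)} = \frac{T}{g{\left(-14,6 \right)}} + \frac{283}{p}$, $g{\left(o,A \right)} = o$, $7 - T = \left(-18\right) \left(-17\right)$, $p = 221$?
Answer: $\frac{6367101257}{24752} \approx 2.5724 \cdot 10^{5}$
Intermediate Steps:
$T = -299$ ($T = 7 - \left(-18\right) \left(-17\right) = 7 - 306 = -299$)
$k{\left(D,j \right)} = \frac{70041}{24752}$ ($k{\left(D,j \right)} = \frac{- \frac{299}{-14} + \frac{283}{221}}{8} = \frac{\left(-299\right) \left(- \frac{1}{14}\right) + 283 \cdot \frac{1}{221}}{8} = \frac{\frac{299}{14} + \frac{283}{221}}{8} = \frac{1}{8} \cdot \frac{70041}{3094} = \frac{70041}{24752}$)
$k{\left(\left(-18\right) \left(-12\right),\left(227 - 90\right) + 147 \right)} - -257233 = \frac{70041}{24752} - -257233 = \frac{70041}{24752} + 257233 = \frac{6367101257}{24752}$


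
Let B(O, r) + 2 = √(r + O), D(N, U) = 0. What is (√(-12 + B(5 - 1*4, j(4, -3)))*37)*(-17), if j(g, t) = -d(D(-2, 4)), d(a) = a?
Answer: -629*I*√13 ≈ -2267.9*I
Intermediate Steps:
j(g, t) = 0 (j(g, t) = -1*0 = 0)
B(O, r) = -2 + √(O + r) (B(O, r) = -2 + √(r + O) = -2 + √(O + r))
(√(-12 + B(5 - 1*4, j(4, -3)))*37)*(-17) = (√(-12 + (-2 + √((5 - 1*4) + 0)))*37)*(-17) = (√(-12 + (-2 + √((5 - 4) + 0)))*37)*(-17) = (√(-12 + (-2 + √(1 + 0)))*37)*(-17) = (√(-12 + (-2 + √1))*37)*(-17) = (√(-12 + (-2 + 1))*37)*(-17) = (√(-12 - 1)*37)*(-17) = (√(-13)*37)*(-17) = ((I*√13)*37)*(-17) = (37*I*√13)*(-17) = -629*I*√13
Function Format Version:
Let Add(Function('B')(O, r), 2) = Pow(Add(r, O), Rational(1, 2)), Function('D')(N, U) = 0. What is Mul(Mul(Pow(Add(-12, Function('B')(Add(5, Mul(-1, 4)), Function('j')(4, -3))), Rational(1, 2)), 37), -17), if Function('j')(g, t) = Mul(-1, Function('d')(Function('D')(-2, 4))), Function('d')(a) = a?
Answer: Mul(-629, I, Pow(13, Rational(1, 2))) ≈ Mul(-2267.9, I)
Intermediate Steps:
Function('j')(g, t) = 0 (Function('j')(g, t) = Mul(-1, 0) = 0)
Function('B')(O, r) = Add(-2, Pow(Add(O, r), Rational(1, 2))) (Function('B')(O, r) = Add(-2, Pow(Add(r, O), Rational(1, 2))) = Add(-2, Pow(Add(O, r), Rational(1, 2))))
Mul(Mul(Pow(Add(-12, Function('B')(Add(5, Mul(-1, 4)), Function('j')(4, -3))), Rational(1, 2)), 37), -17) = Mul(Mul(Pow(Add(-12, Add(-2, Pow(Add(Add(5, Mul(-1, 4)), 0), Rational(1, 2)))), Rational(1, 2)), 37), -17) = Mul(Mul(Pow(Add(-12, Add(-2, Pow(Add(Add(5, -4), 0), Rational(1, 2)))), Rational(1, 2)), 37), -17) = Mul(Mul(Pow(Add(-12, Add(-2, Pow(Add(1, 0), Rational(1, 2)))), Rational(1, 2)), 37), -17) = Mul(Mul(Pow(Add(-12, Add(-2, Pow(1, Rational(1, 2)))), Rational(1, 2)), 37), -17) = Mul(Mul(Pow(Add(-12, Add(-2, 1)), Rational(1, 2)), 37), -17) = Mul(Mul(Pow(Add(-12, -1), Rational(1, 2)), 37), -17) = Mul(Mul(Pow(-13, Rational(1, 2)), 37), -17) = Mul(Mul(Mul(I, Pow(13, Rational(1, 2))), 37), -17) = Mul(Mul(37, I, Pow(13, Rational(1, 2))), -17) = Mul(-629, I, Pow(13, Rational(1, 2)))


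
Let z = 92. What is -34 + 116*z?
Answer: 10638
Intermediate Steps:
-34 + 116*z = -34 + 116*92 = -34 + 10672 = 10638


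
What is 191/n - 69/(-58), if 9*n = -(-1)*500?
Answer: 67101/14500 ≈ 4.6277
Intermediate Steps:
n = 500/9 (n = (-(-1)*500)/9 = (-1*(-500))/9 = (⅑)*500 = 500/9 ≈ 55.556)
191/n - 69/(-58) = 191/(500/9) - 69/(-58) = 191*(9/500) - 69*(-1/58) = 1719/500 + 69/58 = 67101/14500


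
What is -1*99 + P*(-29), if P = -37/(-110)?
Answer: -11963/110 ≈ -108.75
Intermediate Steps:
P = 37/110 (P = -37*(-1/110) = 37/110 ≈ 0.33636)
-1*99 + P*(-29) = -1*99 + (37/110)*(-29) = -99 - 1073/110 = -11963/110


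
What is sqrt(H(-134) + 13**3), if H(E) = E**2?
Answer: sqrt(20153) ≈ 141.96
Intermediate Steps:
sqrt(H(-134) + 13**3) = sqrt((-134)**2 + 13**3) = sqrt(17956 + 2197) = sqrt(20153)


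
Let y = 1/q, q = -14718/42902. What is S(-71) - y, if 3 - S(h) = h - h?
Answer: 43528/7359 ≈ 5.9149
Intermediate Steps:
S(h) = 3 (S(h) = 3 - (h - h) = 3 - 1*0 = 3 + 0 = 3)
q = -7359/21451 (q = -14718*1/42902 = -7359/21451 ≈ -0.34306)
y = -21451/7359 (y = 1/(-7359/21451) = -21451/7359 ≈ -2.9149)
S(-71) - y = 3 - 1*(-21451/7359) = 3 + 21451/7359 = 43528/7359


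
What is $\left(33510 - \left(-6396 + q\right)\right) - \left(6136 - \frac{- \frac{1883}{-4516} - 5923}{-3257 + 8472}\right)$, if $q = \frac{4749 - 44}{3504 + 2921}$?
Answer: $\frac{204384711548747}{6052591580} \approx 33768.0$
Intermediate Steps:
$q = \frac{941}{1285}$ ($q = \frac{4705}{6425} = 4705 \cdot \frac{1}{6425} = \frac{941}{1285} \approx 0.7323$)
$\left(33510 - \left(-6396 + q\right)\right) - \left(6136 - \frac{- \frac{1883}{-4516} - 5923}{-3257 + 8472}\right) = \left(33510 + \left(6396 - \frac{941}{1285}\right)\right) - \left(6136 - \frac{- \frac{1883}{-4516} - 5923}{-3257 + 8472}\right) = \left(33510 + \left(6396 - \frac{941}{1285}\right)\right) - \left(6136 - \frac{\left(-1883\right) \left(- \frac{1}{4516}\right) - 5923}{5215}\right) = \left(33510 + \frac{8217919}{1285}\right) - \left(6136 - \left(\frac{1883}{4516} - 5923\right) \frac{1}{5215}\right) = \frac{51278269}{1285} - \frac{28907062845}{4710188} = \frac{204384711548747}{6052591580}$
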